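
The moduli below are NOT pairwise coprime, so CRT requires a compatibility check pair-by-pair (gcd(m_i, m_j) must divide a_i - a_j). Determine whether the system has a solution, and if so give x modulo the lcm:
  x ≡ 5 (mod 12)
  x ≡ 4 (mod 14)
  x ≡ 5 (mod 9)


Moduli 12, 14, 9 are not pairwise coprime, so CRT works modulo lcm(m_i) when all pairwise compatibility conditions hold.
Pairwise compatibility: gcd(m_i, m_j) must divide a_i - a_j for every pair.
Merge one congruence at a time:
  Start: x ≡ 5 (mod 12).
  Combine with x ≡ 4 (mod 14): gcd(12, 14) = 2, and 4 - 5 = -1 is NOT divisible by 2.
    ⇒ system is inconsistent (no integer solution).

No solution (the system is inconsistent).


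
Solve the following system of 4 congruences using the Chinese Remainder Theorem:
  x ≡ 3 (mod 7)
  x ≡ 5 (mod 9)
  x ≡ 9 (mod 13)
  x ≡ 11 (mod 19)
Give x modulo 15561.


Product of moduli M = 7 · 9 · 13 · 19 = 15561.
Merge one congruence at a time:
  Start: x ≡ 3 (mod 7).
  Combine with x ≡ 5 (mod 9); new modulus lcm = 63.
    Write x = 3 + 7·t and substitute into x ≡ 5 (mod 9): 7·t ≡ 5 − 3 = 2 (mod 9).
    The inverse of 7 mod 9 is 4 (since 7·4 = 28 = 3·9 + 1), so t ≡ 4·2 = 8 ≡ 8 (mod 9).
    Then x = 3 + 7·8 = 59, valid modulo lcm(7, 9) = 63: x ≡ 59 (mod 63).
  Combine with x ≡ 9 (mod 13); new modulus lcm = 819.
    Write x = 59 + 63·t and substitute into x ≡ 9 (mod 13): 63·t ≡ 9 − 59 = -50 (mod 13).
    Reduce coefficients mod 13: 11·t ≡ 2 (mod 13).
    The inverse of 11 mod 13 is 6 (since 11·6 = 66 = 5·13 + 1), so t ≡ 6·2 = 12 ≡ 12 (mod 13).
    Then x = 59 + 63·12 = 815, valid modulo lcm(63, 13) = 819: x ≡ 815 (mod 819).
  Combine with x ≡ 11 (mod 19); new modulus lcm = 15561.
    Write x = 815 + 819·t and substitute into x ≡ 11 (mod 19): 819·t ≡ 11 − 815 = -804 (mod 19).
    Reduce coefficients mod 19: 2·t ≡ 13 (mod 19).
    The inverse of 2 mod 19 is 10 (since 2·10 = 20 = 1·19 + 1), so t ≡ 10·13 = 130 ≡ 16 (mod 19).
    Then x = 815 + 819·16 = 13919, valid modulo lcm(819, 19) = 15561: x ≡ 13919 (mod 15561).
Verify against each original: 13919 mod 7 = 3, 13919 mod 9 = 5, 13919 mod 13 = 9, 13919 mod 19 = 11.

x ≡ 13919 (mod 15561).


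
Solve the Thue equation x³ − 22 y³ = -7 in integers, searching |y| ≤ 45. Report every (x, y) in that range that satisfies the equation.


The equation is x³ - 22y³ = -7. For fixed y, x³ = 22·y³ − 7, so a solution requires the RHS to be a perfect cube.
Strategy: iterate y from -45 to 45, compute RHS = 22·y³ − 7, and check whether it is a (positive or negative) perfect cube.
Check small values of y:
  y = 0: RHS = -7 is not a perfect cube.
  y = 1: RHS = 15 is not a perfect cube.
  y = -1: RHS = -29 is not a perfect cube.
  y = 2: RHS = 169 is not a perfect cube.
  y = -2: RHS = -183 is not a perfect cube.
  y = 3: RHS = 587 is not a perfect cube.
  y = -3: RHS = -601 is not a perfect cube.
Continuing the search up to |y| = 45 finds no solutions either.
No (x, y) in the scanned range satisfies the equation.

No integer solutions with |y| ≤ 45.


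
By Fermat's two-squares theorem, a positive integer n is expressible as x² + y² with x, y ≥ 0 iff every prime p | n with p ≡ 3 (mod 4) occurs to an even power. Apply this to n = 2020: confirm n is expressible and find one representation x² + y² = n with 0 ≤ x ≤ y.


Step 1: Factor n = 2020 = 2^2 · 5 · 101.
Step 2: Check the mod-4 condition on each prime factor: 2 = 2 (special); 5 ≡ 1 (mod 4), exponent 1; 101 ≡ 1 (mod 4), exponent 1.
All primes ≡ 3 (mod 4) appear to even exponent (or don't appear), so by the two-squares theorem n IS expressible as a sum of two squares.
Step 3: Build a representation. Group n = k² · m with k = 2 and m = 5 · 101 = 505 (a product of primes ≡ 1 (mod 4)); a representation of m scales to one of n via (k·x)² + (k·y)² = k²(x² + y²). Each prime p ≡ 1 (mod 4) is itself a sum of two squares; find a² by testing p − a² for a perfect square:
  5: 5 − 1² = 4 = 2² ⇒ 5 = 1² + 2².
  101: 101 − 1² = 100 = 10² ⇒ 101 = 1² + 10².
  Combine using the Brahmagupta–Fibonacci identity (a² + b²)(c² + d²) = (ac − bd)² + (ad + bc)² = (ac + bd)² + (ad − bc)²:
  5 · 101 = 505: from (1² + 2²)(1² + 10²), take (1·1 − 2·10, 1·10 + 2·1) = (1 − 20, 10 + 2) = (-19, 12); dropping signs (only squares matter) gives (19, 12); check 19² + 12² = 361 + 144 = 505 ✓.
  Scale by k = 2: (2·19, 2·12) = (38, 24).
Step 4: Order so x ≤ y and verify: 24² + 38² = 576 + 1444 = 2020 = n. ✓

n = 2020 = 24² + 38² (one valid representation with x ≤ y).


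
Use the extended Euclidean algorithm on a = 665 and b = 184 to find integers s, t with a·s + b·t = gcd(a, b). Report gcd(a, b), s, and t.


Euclidean algorithm on (665, 184) — divide until remainder is 0:
  665 = 3 · 184 + 113
  184 = 1 · 113 + 71
  113 = 1 · 71 + 42
  71 = 1 · 42 + 29
  42 = 1 · 29 + 13
  29 = 2 · 13 + 3
  13 = 4 · 3 + 1
  3 = 3 · 1 + 0
gcd(665, 184) = 1.
Track Bezout coefficients alongside the remainders: start with r₀ = 665 = a·1 + b·0 (s = 1, t = 0) and r₁ = 184 = a·0 + b·1 (s = 0, t = 1); each new remainder r_{k+1} = r_{k-1} − q_k·r_k inherits s_{k+1} = s_{k-1} − q_k·s_k, t_{k+1} = t_{k-1} − q_k·t_k, so r_k = a·s_k + b·t_k at every step:
  q = 3: r = 113, s = 1 − 3·0 = 1, t = 0 − 3·1 = -3  (check: 665·1 + 184·(-3) = 113)
  q = 1: r = 71, s = 0 − 1·1 = -1, t = 1 − 1·(-3) = 4  (check: 665·(-1) + 184·4 = 71)
  q = 1: r = 42, s = 1 − 1·(-1) = 2, t = -3 − 1·4 = -7  (check: 665·2 + 184·(-7) = 42)
  q = 1: r = 29, s = -1 − 1·2 = -3, t = 4 − 1·(-7) = 11  (check: 665·(-3) + 184·11 = 29)
  q = 1: r = 13, s = 2 − 1·(-3) = 5, t = -7 − 1·11 = -18  (check: 665·5 + 184·(-18) = 13)
  q = 2: r = 3, s = -3 − 2·5 = -13, t = 11 − 2·(-18) = 47  (check: 665·(-13) + 184·47 = 3)
  q = 4: r = 1, s = 5 − 4·(-13) = 57, t = -18 − 4·47 = -206  (check: 665·57 + 184·(-206) = 1)
The row with r = 1 (the gcd) gives the Bezout coefficients s = 57, t = -206.
Result: 665 · (57) + 184 · (-206) = 1.

gcd(665, 184) = 1; s = 57, t = -206 (check: 665·57 + 184·(-206) = 1).


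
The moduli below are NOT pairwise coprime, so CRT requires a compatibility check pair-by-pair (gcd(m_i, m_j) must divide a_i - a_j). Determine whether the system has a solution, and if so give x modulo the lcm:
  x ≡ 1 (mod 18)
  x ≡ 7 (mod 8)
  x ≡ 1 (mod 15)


Moduli 18, 8, 15 are not pairwise coprime, so CRT works modulo lcm(m_i) when all pairwise compatibility conditions hold.
Pairwise compatibility: gcd(m_i, m_j) must divide a_i - a_j for every pair.
Merge one congruence at a time:
  Start: x ≡ 1 (mod 18).
  Combine with x ≡ 7 (mod 8): gcd(18, 8) = 2; 7 - 1 = 6, which IS divisible by 2, so compatible.
    Write x = 1 + 18·t and substitute into x ≡ 7 (mod 8): 18·t ≡ 7 − 1 = 6 (mod 8).
    Divide the congruence (and modulus) by g = 2: 9·t ≡ 3 (mod 4).
    Reduce coefficients mod 4: 1·t ≡ 3 (mod 4).
    So t ≡ 3 (mod 4).
    Then x = 1 + 18·3 = 55, valid modulo lcm(18, 8) = 72: x ≡ 55 (mod 72).
  Combine with x ≡ 1 (mod 15): gcd(72, 15) = 3; 1 - 55 = -54, which IS divisible by 3, so compatible.
    Write x = 55 + 72·t and substitute into x ≡ 1 (mod 15): 72·t ≡ 1 − 55 = -54 (mod 15).
    Divide the congruence (and modulus) by g = 3: 24·t ≡ -18 (mod 5).
    Reduce coefficients mod 5: 4·t ≡ 2 (mod 5).
    The inverse of 4 mod 5 is 4 (since 4·4 = 16 = 3·5 + 1), so t ≡ 4·2 = 8 ≡ 3 (mod 5).
    Then x = 55 + 72·3 = 271, valid modulo lcm(72, 15) = 360: x ≡ 271 (mod 360).
Verify: 271 mod 18 = 1, 271 mod 8 = 7, 271 mod 15 = 1.

x ≡ 271 (mod 360).


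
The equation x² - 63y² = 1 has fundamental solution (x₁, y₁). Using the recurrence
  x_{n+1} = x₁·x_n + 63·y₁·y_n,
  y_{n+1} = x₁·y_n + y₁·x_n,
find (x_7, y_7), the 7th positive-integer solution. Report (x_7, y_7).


Step 1: Find the fundamental solution (x₁, y₁) of x² - 63y² = 1.
  Expand √63 as a continued fraction. a₀ = ⌊√63⌋ = 7; iterate m_{k+1} = d_k·a_k − m_k, d_{k+1} = (63 − m_{k+1}²)/d_k, a_{k+1} = ⌊(a₀ + m_{k+1})/d_{k+1}⌋ (starting m₀ = 0, d₀ = 1), with convergents p_k = a_k·p_{k-1} + p_{k-2}, q_k = a_k·q_{k-1} + q_{k-2} (p₋₁ = 1, q₋₁ = 0):
  k = 0: a₀ = 7; p₀/q₀ = 7/1; p₀² − 63·q₀² = 49 − 63 = -14.
  k = 1: m = 7, d = 14, a = ⌊(7 + 7)/14⌋ = 1; p/q = (1·7 + 1)/(1·1 + 0) = 8/1; p² − 63·q² = 64 − 63 = 1.
  The first convergent with p² − 63·q² = 1 gives the fundamental solution (x₁, y₁) = (8, 1).
Step 2: Apply the recurrence (x_{n+1}, y_{n+1}) = (x₁x_n + 63y₁y_n, x₁y_n + y₁x_n) repeatedly.
  From (x_1, y_1) = (8, 1): x_2 = 8·8 + 63·1·1 = 127; y_2 = 8·1 + 1·8 = 16.
  From (x_2, y_2) = (127, 16): x_3 = 8·127 + 63·1·16 = 2024; y_3 = 8·16 + 1·127 = 255.
  From (x_3, y_3) = (2024, 255): x_4 = 8·2024 + 63·1·255 = 32257; y_4 = 8·255 + 1·2024 = 4064.
  From (x_4, y_4) = (32257, 4064): x_5 = 8·32257 + 63·1·4064 = 514088; y_5 = 8·4064 + 1·32257 = 64769.
  From (x_5, y_5) = (514088, 64769): x_6 = 8·514088 + 63·1·64769 = 8193151; y_6 = 8·64769 + 1·514088 = 1032240.
  From (x_6, y_6) = (8193151, 1032240): x_7 = 8·8193151 + 63·1·1032240 = 130576328; y_7 = 8·1032240 + 1·8193151 = 16451071.
Step 3: Verify x_7² - 63·y_7² = 17050177433963584 - 17050177433963583 = 1 (should be 1). ✓

(x_1, y_1) = (8, 1); (x_7, y_7) = (130576328, 16451071).


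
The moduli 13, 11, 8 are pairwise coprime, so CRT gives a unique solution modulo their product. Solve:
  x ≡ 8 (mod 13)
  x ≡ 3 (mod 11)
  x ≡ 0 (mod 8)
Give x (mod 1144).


Moduli 13, 11, 8 are pairwise coprime; by CRT there is a unique solution modulo M = 13 · 11 · 8 = 1144.
Solve pairwise, accumulating the modulus:
  Start with x ≡ 8 (mod 13).
  Combine with x ≡ 3 (mod 11): since gcd(13, 11) = 1, we get a unique residue mod 143.
    Write x = 8 + 13·t and substitute into x ≡ 3 (mod 11): 13·t ≡ 3 − 8 = -5 (mod 11).
    Reduce coefficients mod 11: 2·t ≡ 6 (mod 11).
    The inverse of 2 mod 11 is 6 (since 2·6 = 12 = 1·11 + 1), so t ≡ 6·6 = 36 ≡ 3 (mod 11).
    Then x = 8 + 13·3 = 47, valid modulo lcm(13, 11) = 143: x ≡ 47 (mod 143).
  Combine with x ≡ 0 (mod 8): since gcd(143, 8) = 1, we get a unique residue mod 1144.
    Write x = 47 + 143·t and substitute into x ≡ 0 (mod 8): 143·t ≡ 0 − 47 = -47 (mod 8).
    Reduce coefficients mod 8: 7·t ≡ 1 (mod 8).
    The inverse of 7 mod 8 is 7 (since 7·7 = 49 = 6·8 + 1), so t ≡ 7·1 = 7 ≡ 7 (mod 8).
    Then x = 47 + 143·7 = 1048, valid modulo lcm(143, 8) = 1144: x ≡ 1048 (mod 1144).
Verify: 1048 mod 13 = 8 ✓, 1048 mod 11 = 3 ✓, 1048 mod 8 = 0 ✓.

x ≡ 1048 (mod 1144).


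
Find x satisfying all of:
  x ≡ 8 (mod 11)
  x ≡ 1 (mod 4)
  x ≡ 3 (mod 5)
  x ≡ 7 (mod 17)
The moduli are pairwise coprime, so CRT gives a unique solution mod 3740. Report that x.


Product of moduli M = 11 · 4 · 5 · 17 = 3740.
Merge one congruence at a time:
  Start: x ≡ 8 (mod 11).
  Combine with x ≡ 1 (mod 4); new modulus lcm = 44.
    Write x = 8 + 11·t and substitute into x ≡ 1 (mod 4): 11·t ≡ 1 − 8 = -7 (mod 4).
    Reduce coefficients mod 4: 3·t ≡ 1 (mod 4).
    The inverse of 3 mod 4 is 3 (since 3·3 = 9 = 2·4 + 1), so t ≡ 3·1 = 3 ≡ 3 (mod 4).
    Then x = 8 + 11·3 = 41, valid modulo lcm(11, 4) = 44: x ≡ 41 (mod 44).
  Combine with x ≡ 3 (mod 5); new modulus lcm = 220.
    Write x = 41 + 44·t and substitute into x ≡ 3 (mod 5): 44·t ≡ 3 − 41 = -38 (mod 5).
    Reduce coefficients mod 5: 4·t ≡ 2 (mod 5).
    The inverse of 4 mod 5 is 4 (since 4·4 = 16 = 3·5 + 1), so t ≡ 4·2 = 8 ≡ 3 (mod 5).
    Then x = 41 + 44·3 = 173, valid modulo lcm(44, 5) = 220: x ≡ 173 (mod 220).
  Combine with x ≡ 7 (mod 17); new modulus lcm = 3740.
    Write x = 173 + 220·t and substitute into x ≡ 7 (mod 17): 220·t ≡ 7 − 173 = -166 (mod 17).
    Reduce coefficients mod 17: 16·t ≡ 4 (mod 17).
    The inverse of 16 mod 17 is 16 (since 16·16 = 256 = 15·17 + 1), so t ≡ 16·4 = 64 ≡ 13 (mod 17).
    Then x = 173 + 220·13 = 3033, valid modulo lcm(220, 17) = 3740: x ≡ 3033 (mod 3740).
Verify against each original: 3033 mod 11 = 8, 3033 mod 4 = 1, 3033 mod 5 = 3, 3033 mod 17 = 7.

x ≡ 3033 (mod 3740).


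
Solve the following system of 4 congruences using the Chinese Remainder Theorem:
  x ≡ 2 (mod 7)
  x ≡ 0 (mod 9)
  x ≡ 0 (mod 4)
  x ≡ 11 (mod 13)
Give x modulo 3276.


Product of moduli M = 7 · 9 · 4 · 13 = 3276.
Merge one congruence at a time:
  Start: x ≡ 2 (mod 7).
  Combine with x ≡ 0 (mod 9); new modulus lcm = 63.
    Write x = 2 + 7·t and substitute into x ≡ 0 (mod 9): 7·t ≡ 0 − 2 = -2 (mod 9).
    Reduce coefficients mod 9: 7·t ≡ 7 (mod 9).
    The inverse of 7 mod 9 is 4 (since 7·4 = 28 = 3·9 + 1), so t ≡ 4·7 = 28 ≡ 1 (mod 9).
    Then x = 2 + 7·1 = 9, valid modulo lcm(7, 9) = 63: x ≡ 9 (mod 63).
  Combine with x ≡ 0 (mod 4); new modulus lcm = 252.
    Write x = 9 + 63·t and substitute into x ≡ 0 (mod 4): 63·t ≡ 0 − 9 = -9 (mod 4).
    Reduce coefficients mod 4: 3·t ≡ 3 (mod 4).
    The inverse of 3 mod 4 is 3 (since 3·3 = 9 = 2·4 + 1), so t ≡ 3·3 = 9 ≡ 1 (mod 4).
    Then x = 9 + 63·1 = 72, valid modulo lcm(63, 4) = 252: x ≡ 72 (mod 252).
  Combine with x ≡ 11 (mod 13); new modulus lcm = 3276.
    Write x = 72 + 252·t and substitute into x ≡ 11 (mod 13): 252·t ≡ 11 − 72 = -61 (mod 13).
    Reduce coefficients mod 13: 5·t ≡ 4 (mod 13).
    The inverse of 5 mod 13 is 8 (since 5·8 = 40 = 3·13 + 1), so t ≡ 8·4 = 32 ≡ 6 (mod 13).
    Then x = 72 + 252·6 = 1584, valid modulo lcm(252, 13) = 3276: x ≡ 1584 (mod 3276).
Verify against each original: 1584 mod 7 = 2, 1584 mod 9 = 0, 1584 mod 4 = 0, 1584 mod 13 = 11.

x ≡ 1584 (mod 3276).


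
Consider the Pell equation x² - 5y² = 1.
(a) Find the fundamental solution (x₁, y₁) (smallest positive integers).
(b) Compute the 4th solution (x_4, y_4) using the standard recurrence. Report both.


Step 1: Find the fundamental solution (x₁, y₁) of x² - 5y² = 1.
  Expand √5 as a continued fraction. a₀ = ⌊√5⌋ = 2; iterate m_{k+1} = d_k·a_k − m_k, d_{k+1} = (5 − m_{k+1}²)/d_k, a_{k+1} = ⌊(a₀ + m_{k+1})/d_{k+1}⌋ (starting m₀ = 0, d₀ = 1), with convergents p_k = a_k·p_{k-1} + p_{k-2}, q_k = a_k·q_{k-1} + q_{k-2} (p₋₁ = 1, q₋₁ = 0):
  k = 0: a₀ = 2; p₀/q₀ = 2/1; p₀² − 5·q₀² = 4 − 5 = -1.
  k = 1: m = 2, d = 1, a = ⌊(2 + 2)/1⌋ = 4; p/q = (4·2 + 1)/(4·1 + 0) = 9/4; p² − 5·q² = 81 − 80 = 1.
  The first convergent with p² − 5·q² = 1 gives the fundamental solution (x₁, y₁) = (9, 4).
Step 2: Apply the recurrence (x_{n+1}, y_{n+1}) = (x₁x_n + 5y₁y_n, x₁y_n + y₁x_n) repeatedly.
  From (x_1, y_1) = (9, 4): x_2 = 9·9 + 5·4·4 = 161; y_2 = 9·4 + 4·9 = 72.
  From (x_2, y_2) = (161, 72): x_3 = 9·161 + 5·4·72 = 2889; y_3 = 9·72 + 4·161 = 1292.
  From (x_3, y_3) = (2889, 1292): x_4 = 9·2889 + 5·4·1292 = 51841; y_4 = 9·1292 + 4·2889 = 23184.
Step 3: Verify x_4² - 5·y_4² = 2687489281 - 2687489280 = 1 (should be 1). ✓

(x_1, y_1) = (9, 4); (x_4, y_4) = (51841, 23184).


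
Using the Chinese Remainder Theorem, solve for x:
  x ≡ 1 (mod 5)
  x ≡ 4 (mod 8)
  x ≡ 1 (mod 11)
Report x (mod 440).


Moduli 5, 8, 11 are pairwise coprime; by CRT there is a unique solution modulo M = 5 · 8 · 11 = 440.
Solve pairwise, accumulating the modulus:
  Start with x ≡ 1 (mod 5).
  Combine with x ≡ 4 (mod 8): since gcd(5, 8) = 1, we get a unique residue mod 40.
    Write x = 1 + 5·t and substitute into x ≡ 4 (mod 8): 5·t ≡ 4 − 1 = 3 (mod 8).
    The inverse of 5 mod 8 is 5 (since 5·5 = 25 = 3·8 + 1), so t ≡ 5·3 = 15 ≡ 7 (mod 8).
    Then x = 1 + 5·7 = 36, valid modulo lcm(5, 8) = 40: x ≡ 36 (mod 40).
  Combine with x ≡ 1 (mod 11): since gcd(40, 11) = 1, we get a unique residue mod 440.
    Write x = 36 + 40·t and substitute into x ≡ 1 (mod 11): 40·t ≡ 1 − 36 = -35 (mod 11).
    Reduce coefficients mod 11: 7·t ≡ 9 (mod 11).
    The inverse of 7 mod 11 is 8 (since 7·8 = 56 = 5·11 + 1), so t ≡ 8·9 = 72 ≡ 6 (mod 11).
    Then x = 36 + 40·6 = 276, valid modulo lcm(40, 11) = 440: x ≡ 276 (mod 440).
Verify: 276 mod 5 = 1 ✓, 276 mod 8 = 4 ✓, 276 mod 11 = 1 ✓.

x ≡ 276 (mod 440).


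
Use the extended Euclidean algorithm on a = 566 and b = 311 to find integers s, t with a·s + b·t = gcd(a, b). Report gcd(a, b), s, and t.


Euclidean algorithm on (566, 311) — divide until remainder is 0:
  566 = 1 · 311 + 255
  311 = 1 · 255 + 56
  255 = 4 · 56 + 31
  56 = 1 · 31 + 25
  31 = 1 · 25 + 6
  25 = 4 · 6 + 1
  6 = 6 · 1 + 0
gcd(566, 311) = 1.
Track Bezout coefficients alongside the remainders: start with r₀ = 566 = a·1 + b·0 (s = 1, t = 0) and r₁ = 311 = a·0 + b·1 (s = 0, t = 1); each new remainder r_{k+1} = r_{k-1} − q_k·r_k inherits s_{k+1} = s_{k-1} − q_k·s_k, t_{k+1} = t_{k-1} − q_k·t_k, so r_k = a·s_k + b·t_k at every step:
  q = 1: r = 255, s = 1 − 1·0 = 1, t = 0 − 1·1 = -1  (check: 566·1 + 311·(-1) = 255)
  q = 1: r = 56, s = 0 − 1·1 = -1, t = 1 − 1·(-1) = 2  (check: 566·(-1) + 311·2 = 56)
  q = 4: r = 31, s = 1 − 4·(-1) = 5, t = -1 − 4·2 = -9  (check: 566·5 + 311·(-9) = 31)
  q = 1: r = 25, s = -1 − 1·5 = -6, t = 2 − 1·(-9) = 11  (check: 566·(-6) + 311·11 = 25)
  q = 1: r = 6, s = 5 − 1·(-6) = 11, t = -9 − 1·11 = -20  (check: 566·11 + 311·(-20) = 6)
  q = 4: r = 1, s = -6 − 4·11 = -50, t = 11 − 4·(-20) = 91  (check: 566·(-50) + 311·91 = 1)
The row with r = 1 (the gcd) gives the Bezout coefficients s = -50, t = 91.
Result: 566 · (-50) + 311 · (91) = 1.

gcd(566, 311) = 1; s = -50, t = 91 (check: 566·(-50) + 311·91 = 1).


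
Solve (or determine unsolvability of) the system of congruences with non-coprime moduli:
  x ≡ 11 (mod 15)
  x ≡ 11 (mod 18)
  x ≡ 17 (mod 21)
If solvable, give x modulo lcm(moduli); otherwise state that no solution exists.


Moduli 15, 18, 21 are not pairwise coprime, so CRT works modulo lcm(m_i) when all pairwise compatibility conditions hold.
Pairwise compatibility: gcd(m_i, m_j) must divide a_i - a_j for every pair.
Merge one congruence at a time:
  Start: x ≡ 11 (mod 15).
  Combine with x ≡ 11 (mod 18): gcd(15, 18) = 3; 11 - 11 = 0, which IS divisible by 3, so compatible.
    Write x = 11 + 15·t and substitute into x ≡ 11 (mod 18): 15·t ≡ 11 − 11 = 0 (mod 18).
    Divide the congruence (and modulus) by g = 3: 5·t ≡ 0 (mod 6).
    The inverse of 5 mod 6 is 5 (since 5·5 = 25 = 4·6 + 1), so t ≡ 5·0 = 0 ≡ 0 (mod 6).
    Then x = 11 + 15·0 = 11, valid modulo lcm(15, 18) = 90: x ≡ 11 (mod 90).
  Combine with x ≡ 17 (mod 21): gcd(90, 21) = 3; 17 - 11 = 6, which IS divisible by 3, so compatible.
    Write x = 11 + 90·t and substitute into x ≡ 17 (mod 21): 90·t ≡ 17 − 11 = 6 (mod 21).
    Divide the congruence (and modulus) by g = 3: 30·t ≡ 2 (mod 7).
    Reduce coefficients mod 7: 2·t ≡ 2 (mod 7).
    The inverse of 2 mod 7 is 4 (since 2·4 = 8 = 1·7 + 1), so t ≡ 4·2 = 8 ≡ 1 (mod 7).
    Then x = 11 + 90·1 = 101, valid modulo lcm(90, 21) = 630: x ≡ 101 (mod 630).
Verify: 101 mod 15 = 11, 101 mod 18 = 11, 101 mod 21 = 17.

x ≡ 101 (mod 630).


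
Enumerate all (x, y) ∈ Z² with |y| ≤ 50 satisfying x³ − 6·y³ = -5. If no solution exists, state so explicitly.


The equation is x³ - 6y³ = -5. For fixed y, x³ = 6·y³ − 5, so a solution requires the RHS to be a perfect cube.
Strategy: iterate y from -50 to 50, compute RHS = 6·y³ − 5, and check whether it is a (positive or negative) perfect cube.
Check small values of y:
  y = 0: RHS = -5 is not a perfect cube.
  y = 1: RHS = 1 = (1)³ ⇒ x = 1 works.
  y = -1: RHS = -11 is not a perfect cube.
  y = 2: RHS = 43 is not a perfect cube.
  y = -2: RHS = -53 is not a perfect cube.
  y = 3: RHS = 157 is not a perfect cube.
  y = -3: RHS = -167 is not a perfect cube.
Continuing the search up to |y| = 50 finds no further solutions beyond those listed.
Collected solutions: (1, 1).

Solutions (with |y| ≤ 50): (1, 1).


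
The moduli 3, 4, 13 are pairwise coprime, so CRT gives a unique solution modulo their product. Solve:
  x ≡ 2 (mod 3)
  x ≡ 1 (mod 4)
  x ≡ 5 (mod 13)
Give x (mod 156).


Moduli 3, 4, 13 are pairwise coprime; by CRT there is a unique solution modulo M = 3 · 4 · 13 = 156.
Solve pairwise, accumulating the modulus:
  Start with x ≡ 2 (mod 3).
  Combine with x ≡ 1 (mod 4): since gcd(3, 4) = 1, we get a unique residue mod 12.
    Write x = 2 + 3·t and substitute into x ≡ 1 (mod 4): 3·t ≡ 1 − 2 = -1 (mod 4).
    Reduce coefficients mod 4: 3·t ≡ 3 (mod 4).
    The inverse of 3 mod 4 is 3 (since 3·3 = 9 = 2·4 + 1), so t ≡ 3·3 = 9 ≡ 1 (mod 4).
    Then x = 2 + 3·1 = 5, valid modulo lcm(3, 4) = 12: x ≡ 5 (mod 12).
  Combine with x ≡ 5 (mod 13): since gcd(12, 13) = 1, we get a unique residue mod 156.
    Write x = 5 + 12·t and substitute into x ≡ 5 (mod 13): 12·t ≡ 5 − 5 = 0 (mod 13).
    The inverse of 12 mod 13 is 12 (since 12·12 = 144 = 11·13 + 1), so t ≡ 12·0 = 0 ≡ 0 (mod 13).
    Then x = 5 + 12·0 = 5, valid modulo lcm(12, 13) = 156: x ≡ 5 (mod 156).
Verify: 5 mod 3 = 2 ✓, 5 mod 4 = 1 ✓, 5 mod 13 = 5 ✓.

x ≡ 5 (mod 156).


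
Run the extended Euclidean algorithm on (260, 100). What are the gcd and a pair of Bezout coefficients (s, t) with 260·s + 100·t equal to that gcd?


Euclidean algorithm on (260, 100) — divide until remainder is 0:
  260 = 2 · 100 + 60
  100 = 1 · 60 + 40
  60 = 1 · 40 + 20
  40 = 2 · 20 + 0
gcd(260, 100) = 20.
Track Bezout coefficients alongside the remainders: start with r₀ = 260 = a·1 + b·0 (s = 1, t = 0) and r₁ = 100 = a·0 + b·1 (s = 0, t = 1); each new remainder r_{k+1} = r_{k-1} − q_k·r_k inherits s_{k+1} = s_{k-1} − q_k·s_k, t_{k+1} = t_{k-1} − q_k·t_k, so r_k = a·s_k + b·t_k at every step:
  q = 2: r = 60, s = 1 − 2·0 = 1, t = 0 − 2·1 = -2  (check: 260·1 + 100·(-2) = 60)
  q = 1: r = 40, s = 0 − 1·1 = -1, t = 1 − 1·(-2) = 3  (check: 260·(-1) + 100·3 = 40)
  q = 1: r = 20, s = 1 − 1·(-1) = 2, t = -2 − 1·3 = -5  (check: 260·2 + 100·(-5) = 20)
The row with r = 20 (the gcd) gives the Bezout coefficients s = 2, t = -5.
Result: 260 · (2) + 100 · (-5) = 20.

gcd(260, 100) = 20; s = 2, t = -5 (check: 260·2 + 100·(-5) = 20).


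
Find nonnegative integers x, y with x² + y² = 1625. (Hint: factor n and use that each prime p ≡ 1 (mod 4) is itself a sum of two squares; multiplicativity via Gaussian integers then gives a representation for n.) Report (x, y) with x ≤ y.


Step 1: Factor n = 1625 = 5^3 · 13.
Step 2: Check the mod-4 condition on each prime factor: 5 ≡ 1 (mod 4), exponent 3; 13 ≡ 1 (mod 4), exponent 1.
All primes ≡ 3 (mod 4) appear to even exponent (or don't appear), so by the two-squares theorem n IS expressible as a sum of two squares.
Step 3: Build a representation. Group n = k² · m with k = 5 and m = 5 · 13 = 65 (a product of primes ≡ 1 (mod 4)); a representation of m scales to one of n via (k·x)² + (k·y)² = k²(x² + y²). Each prime p ≡ 1 (mod 4) is itself a sum of two squares; find a² by testing p − a² for a perfect square:
  5: 5 − 1² = 4 = 2² ⇒ 5 = 1² + 2².
  13: 13 − 1² = 12, 13 − 2² = 9 = 3² ⇒ 13 = 2² + 3².
  Combine using the Brahmagupta–Fibonacci identity (a² + b²)(c² + d²) = (ac − bd)² + (ad + bc)² = (ac + bd)² + (ad − bc)²:
  5 · 13 = 65: from (1² + 2²)(2² + 3²), take (1·2 − 2·3, 1·3 + 2·2) = (2 − 6, 3 + 4) = (-4, 7); dropping signs (only squares matter) gives (4, 7); check 4² + 7² = 16 + 49 = 65 ✓.
  Scale by k = 5: (5·4, 5·7) = (20, 35).
Step 4: Order so x ≤ y and verify: 20² + 35² = 400 + 1225 = 1625 = n. ✓

n = 1625 = 20² + 35² (one valid representation with x ≤ y).


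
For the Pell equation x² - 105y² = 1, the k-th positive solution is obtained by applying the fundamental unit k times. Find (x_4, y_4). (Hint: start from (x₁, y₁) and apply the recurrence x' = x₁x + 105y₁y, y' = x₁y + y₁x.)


Step 1: Find the fundamental solution (x₁, y₁) of x² - 105y² = 1.
  Expand √105 as a continued fraction. a₀ = ⌊√105⌋ = 10; iterate m_{k+1} = d_k·a_k − m_k, d_{k+1} = (105 − m_{k+1}²)/d_k, a_{k+1} = ⌊(a₀ + m_{k+1})/d_{k+1}⌋ (starting m₀ = 0, d₀ = 1), with convergents p_k = a_k·p_{k-1} + p_{k-2}, q_k = a_k·q_{k-1} + q_{k-2} (p₋₁ = 1, q₋₁ = 0):
  k = 0: a₀ = 10; p₀/q₀ = 10/1; p₀² − 105·q₀² = 100 − 105 = -5.
  k = 1: m = 10, d = 5, a = ⌊(10 + 10)/5⌋ = 4; p/q = (4·10 + 1)/(4·1 + 0) = 41/4; p² − 105·q² = 1681 − 1680 = 1.
  The first convergent with p² − 105·q² = 1 gives the fundamental solution (x₁, y₁) = (41, 4).
Step 2: Apply the recurrence (x_{n+1}, y_{n+1}) = (x₁x_n + 105y₁y_n, x₁y_n + y₁x_n) repeatedly.
  From (x_1, y_1) = (41, 4): x_2 = 41·41 + 105·4·4 = 3361; y_2 = 41·4 + 4·41 = 328.
  From (x_2, y_2) = (3361, 328): x_3 = 41·3361 + 105·4·328 = 275561; y_3 = 41·328 + 4·3361 = 26892.
  From (x_3, y_3) = (275561, 26892): x_4 = 41·275561 + 105·4·26892 = 22592641; y_4 = 41·26892 + 4·275561 = 2204816.
Step 3: Verify x_4² - 105·y_4² = 510427427354881 - 510427427354880 = 1 (should be 1). ✓

(x_1, y_1) = (41, 4); (x_4, y_4) = (22592641, 2204816).


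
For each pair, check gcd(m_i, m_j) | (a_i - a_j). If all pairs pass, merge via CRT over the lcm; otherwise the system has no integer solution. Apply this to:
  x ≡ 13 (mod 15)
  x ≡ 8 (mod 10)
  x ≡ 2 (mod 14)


Moduli 15, 10, 14 are not pairwise coprime, so CRT works modulo lcm(m_i) when all pairwise compatibility conditions hold.
Pairwise compatibility: gcd(m_i, m_j) must divide a_i - a_j for every pair.
Merge one congruence at a time:
  Start: x ≡ 13 (mod 15).
  Combine with x ≡ 8 (mod 10): gcd(15, 10) = 5; 8 - 13 = -5, which IS divisible by 5, so compatible.
    Write x = 13 + 15·t and substitute into x ≡ 8 (mod 10): 15·t ≡ 8 − 13 = -5 (mod 10).
    Divide the congruence (and modulus) by g = 5: 3·t ≡ -1 (mod 2).
    Reduce coefficients mod 2: 1·t ≡ 1 (mod 2).
    So t ≡ 1 (mod 2).
    Then x = 13 + 15·1 = 28, valid modulo lcm(15, 10) = 30: x ≡ 28 (mod 30).
  Combine with x ≡ 2 (mod 14): gcd(30, 14) = 2; 2 - 28 = -26, which IS divisible by 2, so compatible.
    Write x = 28 + 30·t and substitute into x ≡ 2 (mod 14): 30·t ≡ 2 − 28 = -26 (mod 14).
    Divide the congruence (and modulus) by g = 2: 15·t ≡ -13 (mod 7).
    Reduce coefficients mod 7: 1·t ≡ 1 (mod 7).
    So t ≡ 1 (mod 7).
    Then x = 28 + 30·1 = 58, valid modulo lcm(30, 14) = 210: x ≡ 58 (mod 210).
Verify: 58 mod 15 = 13, 58 mod 10 = 8, 58 mod 14 = 2.

x ≡ 58 (mod 210).


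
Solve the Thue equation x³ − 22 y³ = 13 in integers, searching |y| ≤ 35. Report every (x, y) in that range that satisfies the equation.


The equation is x³ - 22y³ = 13. For fixed y, x³ = 22·y³ + 13, so a solution requires the RHS to be a perfect cube.
Strategy: iterate y from -35 to 35, compute RHS = 22·y³ + 13, and check whether it is a (positive or negative) perfect cube.
Check small values of y:
  y = 0: RHS = 13 is not a perfect cube.
  y = 1: RHS = 35 is not a perfect cube.
  y = -1: RHS = -9 is not a perfect cube.
  y = 2: RHS = 189 is not a perfect cube.
  y = -2: RHS = -163 is not a perfect cube.
  y = 3: RHS = 607 is not a perfect cube.
  y = -3: RHS = -581 is not a perfect cube.
Continuing the search up to |y| = 35 finds no solutions either.
No (x, y) in the scanned range satisfies the equation.

No integer solutions with |y| ≤ 35.


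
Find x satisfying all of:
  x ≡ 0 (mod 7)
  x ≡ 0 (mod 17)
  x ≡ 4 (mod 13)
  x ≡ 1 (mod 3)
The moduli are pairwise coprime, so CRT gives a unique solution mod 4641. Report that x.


Product of moduli M = 7 · 17 · 13 · 3 = 4641.
Merge one congruence at a time:
  Start: x ≡ 0 (mod 7).
  Combine with x ≡ 0 (mod 17); new modulus lcm = 119.
    Write x = 0 + 7·t and substitute into x ≡ 0 (mod 17): 7·t ≡ 0 − 0 = 0 (mod 17).
    The inverse of 7 mod 17 is 5 (since 7·5 = 35 = 2·17 + 1), so t ≡ 5·0 = 0 ≡ 0 (mod 17).
    Then x = 0 + 7·0 = 0, valid modulo lcm(7, 17) = 119: x ≡ 0 (mod 119).
  Combine with x ≡ 4 (mod 13); new modulus lcm = 1547.
    Write x = 0 + 119·t and substitute into x ≡ 4 (mod 13): 119·t ≡ 4 − 0 = 4 (mod 13).
    Reduce coefficients mod 13: 2·t ≡ 4 (mod 13).
    The inverse of 2 mod 13 is 7 (since 2·7 = 14 = 1·13 + 1), so t ≡ 7·4 = 28 ≡ 2 (mod 13).
    Then x = 0 + 119·2 = 238, valid modulo lcm(119, 13) = 1547: x ≡ 238 (mod 1547).
  Combine with x ≡ 1 (mod 3); new modulus lcm = 4641.
    Write x = 238 + 1547·t and substitute into x ≡ 1 (mod 3): 1547·t ≡ 1 − 238 = -237 (mod 3).
    Reduce coefficients mod 3: 2·t ≡ 0 (mod 3).
    The inverse of 2 mod 3 is 2 (since 2·2 = 4 = 1·3 + 1), so t ≡ 2·0 = 0 ≡ 0 (mod 3).
    Then x = 238 + 1547·0 = 238, valid modulo lcm(1547, 3) = 4641: x ≡ 238 (mod 4641).
Verify against each original: 238 mod 7 = 0, 238 mod 17 = 0, 238 mod 13 = 4, 238 mod 3 = 1.

x ≡ 238 (mod 4641).


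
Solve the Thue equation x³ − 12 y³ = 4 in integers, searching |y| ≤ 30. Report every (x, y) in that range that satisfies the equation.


The equation is x³ - 12y³ = 4. For fixed y, x³ = 12·y³ + 4, so a solution requires the RHS to be a perfect cube.
Strategy: iterate y from -30 to 30, compute RHS = 12·y³ + 4, and check whether it is a (positive or negative) perfect cube.
Check small values of y:
  y = 0: RHS = 4 is not a perfect cube.
  y = 1: RHS = 16 is not a perfect cube.
  y = -1: RHS = -8 = (-2)³ ⇒ x = -2 works.
  y = 2: RHS = 100 is not a perfect cube.
  y = -2: RHS = -92 is not a perfect cube.
  y = 3: RHS = 328 is not a perfect cube.
  y = -3: RHS = -320 is not a perfect cube.
Continuing the search up to |y| = 30 finds no further solutions beyond those listed.
Collected solutions: (-2, -1).

Solutions (with |y| ≤ 30): (-2, -1).


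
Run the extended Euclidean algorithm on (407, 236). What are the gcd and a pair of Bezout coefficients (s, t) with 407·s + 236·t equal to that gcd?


Euclidean algorithm on (407, 236) — divide until remainder is 0:
  407 = 1 · 236 + 171
  236 = 1 · 171 + 65
  171 = 2 · 65 + 41
  65 = 1 · 41 + 24
  41 = 1 · 24 + 17
  24 = 1 · 17 + 7
  17 = 2 · 7 + 3
  7 = 2 · 3 + 1
  3 = 3 · 1 + 0
gcd(407, 236) = 1.
Track Bezout coefficients alongside the remainders: start with r₀ = 407 = a·1 + b·0 (s = 1, t = 0) and r₁ = 236 = a·0 + b·1 (s = 0, t = 1); each new remainder r_{k+1} = r_{k-1} − q_k·r_k inherits s_{k+1} = s_{k-1} − q_k·s_k, t_{k+1} = t_{k-1} − q_k·t_k, so r_k = a·s_k + b·t_k at every step:
  q = 1: r = 171, s = 1 − 1·0 = 1, t = 0 − 1·1 = -1  (check: 407·1 + 236·(-1) = 171)
  q = 1: r = 65, s = 0 − 1·1 = -1, t = 1 − 1·(-1) = 2  (check: 407·(-1) + 236·2 = 65)
  q = 2: r = 41, s = 1 − 2·(-1) = 3, t = -1 − 2·2 = -5  (check: 407·3 + 236·(-5) = 41)
  q = 1: r = 24, s = -1 − 1·3 = -4, t = 2 − 1·(-5) = 7  (check: 407·(-4) + 236·7 = 24)
  q = 1: r = 17, s = 3 − 1·(-4) = 7, t = -5 − 1·7 = -12  (check: 407·7 + 236·(-12) = 17)
  q = 1: r = 7, s = -4 − 1·7 = -11, t = 7 − 1·(-12) = 19  (check: 407·(-11) + 236·19 = 7)
  q = 2: r = 3, s = 7 − 2·(-11) = 29, t = -12 − 2·19 = -50  (check: 407·29 + 236·(-50) = 3)
  q = 2: r = 1, s = -11 − 2·29 = -69, t = 19 − 2·(-50) = 119  (check: 407·(-69) + 236·119 = 1)
The row with r = 1 (the gcd) gives the Bezout coefficients s = -69, t = 119.
Result: 407 · (-69) + 236 · (119) = 1.

gcd(407, 236) = 1; s = -69, t = 119 (check: 407·(-69) + 236·119 = 1).


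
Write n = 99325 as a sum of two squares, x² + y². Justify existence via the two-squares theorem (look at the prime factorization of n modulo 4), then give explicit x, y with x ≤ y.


Step 1: Factor n = 99325 = 5^2 · 29 · 137.
Step 2: Check the mod-4 condition on each prime factor: 5 ≡ 1 (mod 4), exponent 2; 29 ≡ 1 (mod 4), exponent 1; 137 ≡ 1 (mod 4), exponent 1.
All primes ≡ 3 (mod 4) appear to even exponent (or don't appear), so by the two-squares theorem n IS expressible as a sum of two squares.
Step 3: Build a representation. Group n = k² · m with k = 5 and m = 29 · 137 = 3973 (a product of primes ≡ 1 (mod 4)); a representation of m scales to one of n via (k·x)² + (k·y)² = k²(x² + y²). Each prime p ≡ 1 (mod 4) is itself a sum of two squares; find a² by testing p − a² for a perfect square:
  29: 29 − 1² = 28, 29 − 2² = 25 = 5² ⇒ 29 = 2² + 5².
  137: 137 − 1² = 136, 137 − 2² = 133, 137 − 3² = 128, 137 − 4² = 121 = 11² ⇒ 137 = 4² + 11².
  Combine using the Brahmagupta–Fibonacci identity (a² + b²)(c² + d²) = (ac − bd)² + (ad + bc)² = (ac + bd)² + (ad − bc)²:
  29 · 137 = 3973: from (2² + 5²)(4² + 11²), take (2·4 − 5·11, 2·11 + 5·4) = (8 − 55, 22 + 20) = (-47, 42); dropping signs (only squares matter) gives (47, 42); check 47² + 42² = 2209 + 1764 = 3973 ✓.
  Scale by k = 5: (5·47, 5·42) = (235, 210).
Step 4: Order so x ≤ y and verify: 210² + 235² = 44100 + 55225 = 99325 = n. ✓

n = 99325 = 210² + 235² (one valid representation with x ≤ y).


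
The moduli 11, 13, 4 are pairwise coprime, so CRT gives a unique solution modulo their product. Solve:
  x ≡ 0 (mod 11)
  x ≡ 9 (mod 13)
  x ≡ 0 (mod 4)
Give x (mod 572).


Moduli 11, 13, 4 are pairwise coprime; by CRT there is a unique solution modulo M = 11 · 13 · 4 = 572.
Solve pairwise, accumulating the modulus:
  Start with x ≡ 0 (mod 11).
  Combine with x ≡ 9 (mod 13): since gcd(11, 13) = 1, we get a unique residue mod 143.
    Write x = 0 + 11·t and substitute into x ≡ 9 (mod 13): 11·t ≡ 9 − 0 = 9 (mod 13).
    The inverse of 11 mod 13 is 6 (since 11·6 = 66 = 5·13 + 1), so t ≡ 6·9 = 54 ≡ 2 (mod 13).
    Then x = 0 + 11·2 = 22, valid modulo lcm(11, 13) = 143: x ≡ 22 (mod 143).
  Combine with x ≡ 0 (mod 4): since gcd(143, 4) = 1, we get a unique residue mod 572.
    Write x = 22 + 143·t and substitute into x ≡ 0 (mod 4): 143·t ≡ 0 − 22 = -22 (mod 4).
    Reduce coefficients mod 4: 3·t ≡ 2 (mod 4).
    The inverse of 3 mod 4 is 3 (since 3·3 = 9 = 2·4 + 1), so t ≡ 3·2 = 6 ≡ 2 (mod 4).
    Then x = 22 + 143·2 = 308, valid modulo lcm(143, 4) = 572: x ≡ 308 (mod 572).
Verify: 308 mod 11 = 0 ✓, 308 mod 13 = 9 ✓, 308 mod 4 = 0 ✓.

x ≡ 308 (mod 572).


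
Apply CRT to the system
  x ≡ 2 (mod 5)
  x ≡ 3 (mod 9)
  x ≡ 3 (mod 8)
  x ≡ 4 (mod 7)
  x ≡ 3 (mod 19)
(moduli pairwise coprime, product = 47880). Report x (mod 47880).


Product of moduli M = 5 · 9 · 8 · 7 · 19 = 47880.
Merge one congruence at a time:
  Start: x ≡ 2 (mod 5).
  Combine with x ≡ 3 (mod 9); new modulus lcm = 45.
    Write x = 2 + 5·t and substitute into x ≡ 3 (mod 9): 5·t ≡ 3 − 2 = 1 (mod 9).
    The inverse of 5 mod 9 is 2 (since 5·2 = 10 = 1·9 + 1), so t ≡ 2·1 = 2 ≡ 2 (mod 9).
    Then x = 2 + 5·2 = 12, valid modulo lcm(5, 9) = 45: x ≡ 12 (mod 45).
  Combine with x ≡ 3 (mod 8); new modulus lcm = 360.
    Write x = 12 + 45·t and substitute into x ≡ 3 (mod 8): 45·t ≡ 3 − 12 = -9 (mod 8).
    Reduce coefficients mod 8: 5·t ≡ 7 (mod 8).
    The inverse of 5 mod 8 is 5 (since 5·5 = 25 = 3·8 + 1), so t ≡ 5·7 = 35 ≡ 3 (mod 8).
    Then x = 12 + 45·3 = 147, valid modulo lcm(45, 8) = 360: x ≡ 147 (mod 360).
  Combine with x ≡ 4 (mod 7); new modulus lcm = 2520.
    Write x = 147 + 360·t and substitute into x ≡ 4 (mod 7): 360·t ≡ 4 − 147 = -143 (mod 7).
    Reduce coefficients mod 7: 3·t ≡ 4 (mod 7).
    The inverse of 3 mod 7 is 5 (since 3·5 = 15 = 2·7 + 1), so t ≡ 5·4 = 20 ≡ 6 (mod 7).
    Then x = 147 + 360·6 = 2307, valid modulo lcm(360, 7) = 2520: x ≡ 2307 (mod 2520).
  Combine with x ≡ 3 (mod 19); new modulus lcm = 47880.
    Write x = 2307 + 2520·t and substitute into x ≡ 3 (mod 19): 2520·t ≡ 3 − 2307 = -2304 (mod 19).
    Reduce coefficients mod 19: 12·t ≡ 14 (mod 19).
    The inverse of 12 mod 19 is 8 (since 12·8 = 96 = 5·19 + 1), so t ≡ 8·14 = 112 ≡ 17 (mod 19).
    Then x = 2307 + 2520·17 = 45147, valid modulo lcm(2520, 19) = 47880: x ≡ 45147 (mod 47880).
Verify against each original: 45147 mod 5 = 2, 45147 mod 9 = 3, 45147 mod 8 = 3, 45147 mod 7 = 4, 45147 mod 19 = 3.

x ≡ 45147 (mod 47880).


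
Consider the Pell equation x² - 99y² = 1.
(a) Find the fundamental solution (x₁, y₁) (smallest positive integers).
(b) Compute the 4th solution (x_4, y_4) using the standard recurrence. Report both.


Step 1: Find the fundamental solution (x₁, y₁) of x² - 99y² = 1.
  Expand √99 as a continued fraction. a₀ = ⌊√99⌋ = 9; iterate m_{k+1} = d_k·a_k − m_k, d_{k+1} = (99 − m_{k+1}²)/d_k, a_{k+1} = ⌊(a₀ + m_{k+1})/d_{k+1}⌋ (starting m₀ = 0, d₀ = 1), with convergents p_k = a_k·p_{k-1} + p_{k-2}, q_k = a_k·q_{k-1} + q_{k-2} (p₋₁ = 1, q₋₁ = 0):
  k = 0: a₀ = 9; p₀/q₀ = 9/1; p₀² − 99·q₀² = 81 − 99 = -18.
  k = 1: m = 9, d = 18, a = ⌊(9 + 9)/18⌋ = 1; p/q = (1·9 + 1)/(1·1 + 0) = 10/1; p² − 99·q² = 100 − 99 = 1.
  The first convergent with p² − 99·q² = 1 gives the fundamental solution (x₁, y₁) = (10, 1).
Step 2: Apply the recurrence (x_{n+1}, y_{n+1}) = (x₁x_n + 99y₁y_n, x₁y_n + y₁x_n) repeatedly.
  From (x_1, y_1) = (10, 1): x_2 = 10·10 + 99·1·1 = 199; y_2 = 10·1 + 1·10 = 20.
  From (x_2, y_2) = (199, 20): x_3 = 10·199 + 99·1·20 = 3970; y_3 = 10·20 + 1·199 = 399.
  From (x_3, y_3) = (3970, 399): x_4 = 10·3970 + 99·1·399 = 79201; y_4 = 10·399 + 1·3970 = 7960.
Step 3: Verify x_4² - 99·y_4² = 6272798401 - 6272798400 = 1 (should be 1). ✓

(x_1, y_1) = (10, 1); (x_4, y_4) = (79201, 7960).


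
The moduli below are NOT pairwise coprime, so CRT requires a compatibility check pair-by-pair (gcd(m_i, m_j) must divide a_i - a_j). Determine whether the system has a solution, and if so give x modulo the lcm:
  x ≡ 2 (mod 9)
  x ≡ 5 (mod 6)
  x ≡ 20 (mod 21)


Moduli 9, 6, 21 are not pairwise coprime, so CRT works modulo lcm(m_i) when all pairwise compatibility conditions hold.
Pairwise compatibility: gcd(m_i, m_j) must divide a_i - a_j for every pair.
Merge one congruence at a time:
  Start: x ≡ 2 (mod 9).
  Combine with x ≡ 5 (mod 6): gcd(9, 6) = 3; 5 - 2 = 3, which IS divisible by 3, so compatible.
    Write x = 2 + 9·t and substitute into x ≡ 5 (mod 6): 9·t ≡ 5 − 2 = 3 (mod 6).
    Divide the congruence (and modulus) by g = 3: 3·t ≡ 1 (mod 2).
    Reduce coefficients mod 2: 1·t ≡ 1 (mod 2).
    So t ≡ 1 (mod 2).
    Then x = 2 + 9·1 = 11, valid modulo lcm(9, 6) = 18: x ≡ 11 (mod 18).
  Combine with x ≡ 20 (mod 21): gcd(18, 21) = 3; 20 - 11 = 9, which IS divisible by 3, so compatible.
    Write x = 11 + 18·t and substitute into x ≡ 20 (mod 21): 18·t ≡ 20 − 11 = 9 (mod 21).
    Divide the congruence (and modulus) by g = 3: 6·t ≡ 3 (mod 7).
    The inverse of 6 mod 7 is 6 (since 6·6 = 36 = 5·7 + 1), so t ≡ 6·3 = 18 ≡ 4 (mod 7).
    Then x = 11 + 18·4 = 83, valid modulo lcm(18, 21) = 126: x ≡ 83 (mod 126).
Verify: 83 mod 9 = 2, 83 mod 6 = 5, 83 mod 21 = 20.

x ≡ 83 (mod 126).


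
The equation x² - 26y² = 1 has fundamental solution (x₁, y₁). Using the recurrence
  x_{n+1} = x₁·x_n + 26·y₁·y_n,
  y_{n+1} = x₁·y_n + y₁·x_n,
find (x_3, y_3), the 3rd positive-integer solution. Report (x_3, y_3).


Step 1: Find the fundamental solution (x₁, y₁) of x² - 26y² = 1.
  Expand √26 as a continued fraction. a₀ = ⌊√26⌋ = 5; iterate m_{k+1} = d_k·a_k − m_k, d_{k+1} = (26 − m_{k+1}²)/d_k, a_{k+1} = ⌊(a₀ + m_{k+1})/d_{k+1}⌋ (starting m₀ = 0, d₀ = 1), with convergents p_k = a_k·p_{k-1} + p_{k-2}, q_k = a_k·q_{k-1} + q_{k-2} (p₋₁ = 1, q₋₁ = 0):
  k = 0: a₀ = 5; p₀/q₀ = 5/1; p₀² − 26·q₀² = 25 − 26 = -1.
  k = 1: m = 5, d = 1, a = ⌊(5 + 5)/1⌋ = 10; p/q = (10·5 + 1)/(10·1 + 0) = 51/10; p² − 26·q² = 2601 − 2600 = 1.
  The first convergent with p² − 26·q² = 1 gives the fundamental solution (x₁, y₁) = (51, 10).
Step 2: Apply the recurrence (x_{n+1}, y_{n+1}) = (x₁x_n + 26y₁y_n, x₁y_n + y₁x_n) repeatedly.
  From (x_1, y_1) = (51, 10): x_2 = 51·51 + 26·10·10 = 5201; y_2 = 51·10 + 10·51 = 1020.
  From (x_2, y_2) = (5201, 1020): x_3 = 51·5201 + 26·10·1020 = 530451; y_3 = 51·1020 + 10·5201 = 104030.
Step 3: Verify x_3² - 26·y_3² = 281378263401 - 281378263400 = 1 (should be 1). ✓

(x_1, y_1) = (51, 10); (x_3, y_3) = (530451, 104030).
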